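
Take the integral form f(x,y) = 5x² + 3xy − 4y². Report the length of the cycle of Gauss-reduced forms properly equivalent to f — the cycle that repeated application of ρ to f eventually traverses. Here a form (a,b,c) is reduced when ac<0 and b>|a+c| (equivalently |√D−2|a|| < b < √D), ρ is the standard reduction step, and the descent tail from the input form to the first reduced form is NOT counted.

D = 89, ⌊√D⌋ = 9
river: ρ → (-4,5,4)
river: ρ → (4,3,-5)
river: ρ → (-5,7,2)
river: ρ → (2,9,-1)
river: ρ → (-1,9,2)
river: ρ → (2,7,-5)
river: ρ → (-5,3,4)
river: ρ → (4,5,-4)
river: ρ → (-4,3,5)
river: ρ → (5,7,-2)
river: ρ → (-2,9,1)
river: ρ → (1,9,-2)
river: ρ → (-2,7,5)
river: ρ → (5,3,-4)
ρ-cycle length = 14 (tail of 0 descent steps not counted)

14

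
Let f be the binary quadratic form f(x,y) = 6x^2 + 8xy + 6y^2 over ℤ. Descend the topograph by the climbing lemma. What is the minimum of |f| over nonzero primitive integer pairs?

translate: b→-4 (≡8 mod 12), so (6,8,6)→(6,-4,4)
flip: (6,-4,4)→(4,4,6)
reduced (well bottom): (4,4,6) with a≤c, −a<b≤a
well minimum = a = 4

4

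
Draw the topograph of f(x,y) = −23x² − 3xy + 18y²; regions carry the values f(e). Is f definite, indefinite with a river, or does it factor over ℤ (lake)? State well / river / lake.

D = b²−4ac = (-3)² − 4·(-23)·18 = 1665
D > 0 non-square ⇒ indefinite ⇒ periodic river

river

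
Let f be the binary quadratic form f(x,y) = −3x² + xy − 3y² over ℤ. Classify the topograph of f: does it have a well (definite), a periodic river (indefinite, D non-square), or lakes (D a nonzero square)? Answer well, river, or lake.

D = b²−4ac = 1² − 4·(-3)·(-3) = -35
D < 0 ⇒ definite ⇒ every region one sign ⇒ single well

well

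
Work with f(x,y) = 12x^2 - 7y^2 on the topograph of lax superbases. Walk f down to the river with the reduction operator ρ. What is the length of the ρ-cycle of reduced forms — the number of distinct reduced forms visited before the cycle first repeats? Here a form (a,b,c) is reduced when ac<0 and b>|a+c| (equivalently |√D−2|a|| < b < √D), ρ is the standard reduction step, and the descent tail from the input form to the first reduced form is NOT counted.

D = 336, ⌊√D⌋ = 18
descent: ρ → (-7,14,5)  [lands on river]
river: ρ → (5,16,-4)
river: ρ → (-4,16,5)
river: ρ → (5,14,-7)
ρ-cycle length = 4 (tail of 1 descent step not counted)

4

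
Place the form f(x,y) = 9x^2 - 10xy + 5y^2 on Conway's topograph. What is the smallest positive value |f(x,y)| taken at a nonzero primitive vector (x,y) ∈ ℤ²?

translate: b→8 (≡-10 mod 18), so (9,-10,5)→(9,8,4)
flip: (9,8,4)→(4,-8,9)
translate: b→0 (≡-8 mod 8), so (4,-8,9)→(4,0,5)
reduced (well bottom): (4,0,5) with a≤c, −a<b≤a
well minimum = a = 4

4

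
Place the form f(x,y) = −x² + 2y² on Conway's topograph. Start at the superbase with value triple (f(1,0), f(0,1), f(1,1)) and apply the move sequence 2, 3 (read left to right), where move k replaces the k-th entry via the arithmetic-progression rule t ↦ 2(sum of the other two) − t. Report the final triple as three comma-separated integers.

start (-1,2,1) = (f(1,0),f(0,1),f(1,1))
replace slot 2: 2·((-1)+1) − 2 = -2 → (-1,-2,1)
replace slot 3: 2·((-1)+(-2)) − 1 = -7 → (-1,-2,-7)

-1,-2,-7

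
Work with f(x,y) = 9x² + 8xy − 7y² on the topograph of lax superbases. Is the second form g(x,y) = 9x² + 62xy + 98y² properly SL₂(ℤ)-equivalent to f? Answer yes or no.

D₁ = 316, D₂ = 316
river cycle of f (length 6): (-7, 6, 10), (10, 14, -3), (-3, 16, 5), (5, 14, -6), (-6, 10, 9), (9, 8, -7)
river cycle of g (length 6): (9, 8, -7), (-7, 6, 10), (10, 14, -3), (-3, 16, 5), (5, 14, -6), (-6, 10, 9)
cycles coincide ⇒ equivalent

yes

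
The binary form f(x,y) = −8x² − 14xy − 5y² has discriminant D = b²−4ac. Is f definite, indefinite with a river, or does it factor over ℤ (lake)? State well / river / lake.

D = b²−4ac = (-14)² − 4·(-8)·(-5) = 36
D = 6² is a perfect square ⇒ form factors over ℤ ⇒ lakes

lake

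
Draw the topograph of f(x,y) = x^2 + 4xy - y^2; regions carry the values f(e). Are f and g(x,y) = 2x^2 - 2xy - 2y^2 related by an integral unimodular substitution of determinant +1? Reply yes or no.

D₁ = 20, D₂ = 20
river cycle of f (length 2): (-1, 4, 1), (1, 4, -1)
river cycle of g (length 2): (-2, 2, 2), (2, 2, -2)
cycles differ ⇒ inequivalent

no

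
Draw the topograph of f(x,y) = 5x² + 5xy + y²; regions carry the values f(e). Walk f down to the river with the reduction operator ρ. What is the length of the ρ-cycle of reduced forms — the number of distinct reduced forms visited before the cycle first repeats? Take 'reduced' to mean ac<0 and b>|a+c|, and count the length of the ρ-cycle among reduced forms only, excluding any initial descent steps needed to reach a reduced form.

D = 5, ⌊√D⌋ = 2
descent: ρ → (1,1,-1)  [lands on river]
river: ρ → (-1,1,1)
ρ-cycle length = 2 (tail of 1 descent step not counted)

2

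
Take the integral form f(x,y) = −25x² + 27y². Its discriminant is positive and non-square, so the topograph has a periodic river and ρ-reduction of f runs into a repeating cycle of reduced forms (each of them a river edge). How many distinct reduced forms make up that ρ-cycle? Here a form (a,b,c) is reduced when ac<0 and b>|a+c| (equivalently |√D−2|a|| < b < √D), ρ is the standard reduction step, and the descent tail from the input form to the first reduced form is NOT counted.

D = 2700, ⌊√D⌋ = 51
descent: ρ → (27,0,-25)
descent: ρ → (-25,50,2)  [lands on river]
river: ρ → (2,50,-25)
ρ-cycle length = 2 (tail of 2 descent steps not counted)

2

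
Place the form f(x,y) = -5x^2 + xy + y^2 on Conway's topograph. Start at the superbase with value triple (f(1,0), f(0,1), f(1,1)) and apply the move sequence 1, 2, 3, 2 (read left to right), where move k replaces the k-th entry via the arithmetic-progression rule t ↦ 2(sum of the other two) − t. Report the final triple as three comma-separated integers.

start (-5,1,-3) = (f(1,0),f(0,1),f(1,1))
replace slot 1: 2·(1+(-3)) − (-5) = 1 → (1,1,-3)
replace slot 2: 2·(1+(-3)) − 1 = -5 → (1,-5,-3)
replace slot 3: 2·(1+(-5)) − (-3) = -5 → (1,-5,-5)
replace slot 2: 2·(1+(-5)) − (-5) = -3 → (1,-3,-5)

1,-3,-5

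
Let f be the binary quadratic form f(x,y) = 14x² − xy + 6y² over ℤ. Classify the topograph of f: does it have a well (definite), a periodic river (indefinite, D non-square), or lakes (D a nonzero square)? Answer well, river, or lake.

D = b²−4ac = (-1)² − 4·14·6 = -335
D < 0 ⇒ definite ⇒ every region one sign ⇒ single well

well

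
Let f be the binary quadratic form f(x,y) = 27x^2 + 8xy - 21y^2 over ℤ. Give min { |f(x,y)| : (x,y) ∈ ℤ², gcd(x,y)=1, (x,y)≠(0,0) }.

river: ρ → (-21,34,14)
river: ρ → (14,22,-33)
river: ρ → (-33,44,3)
river: ρ → (3,46,-18)
river: ρ → (-18,26,23)
river: ρ → (23,20,-21)
river: ρ → (-21,22,22)
river: ρ → (22,22,-21)
river: ρ → (-21,20,23)
river: ρ → (23,26,-18)
river: ρ → (-18,46,3)
river: ρ → (3,44,-33)
river: ρ → (-33,22,14)
river: ρ → (14,34,-21)
river: ρ → (-21,8,27)
river: ρ → (27,46,-2)
river: ρ → (-2,46,27)
river: ρ → (27,8,-21)
closes: descent 0, river 18
min |a| on river = 2

2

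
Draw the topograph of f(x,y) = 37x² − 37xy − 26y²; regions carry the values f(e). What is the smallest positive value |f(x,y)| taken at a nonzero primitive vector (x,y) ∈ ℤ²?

descent: ρ → (-26,37,37)  [lands on river]
river: ρ → (37,37,-26)
river: ρ → (-26,67,7)
river: ρ → (7,59,-62)
river: ρ → (-62,65,4)
river: ρ → (4,71,-11)
river: ρ → (-11,61,34)
river: ρ → (34,7,-38)
river: ρ → (-38,69,3)
river: ρ → (3,69,-38)
river: ρ → (-38,7,34)
river: ρ → (34,61,-11)
river: ρ → (-11,71,4)
river: ρ → (4,65,-62)
river: ρ → (-62,59,7)
river: ρ → (7,67,-26)
closes: descent 1, river 16
min |a| on river = 3

3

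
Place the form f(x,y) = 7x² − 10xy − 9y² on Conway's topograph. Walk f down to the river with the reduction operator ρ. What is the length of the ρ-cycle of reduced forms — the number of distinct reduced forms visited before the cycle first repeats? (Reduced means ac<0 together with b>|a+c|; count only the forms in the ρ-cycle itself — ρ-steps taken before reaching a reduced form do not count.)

D = 352, ⌊√D⌋ = 18
descent: ρ → (-9,10,7)  [lands on river]
river: ρ → (7,18,-1)
river: ρ → (-1,18,7)
river: ρ → (7,10,-9)
river: ρ → (-9,8,8)
river: ρ → (8,8,-9)
ρ-cycle length = 6 (tail of 1 descent step not counted)

6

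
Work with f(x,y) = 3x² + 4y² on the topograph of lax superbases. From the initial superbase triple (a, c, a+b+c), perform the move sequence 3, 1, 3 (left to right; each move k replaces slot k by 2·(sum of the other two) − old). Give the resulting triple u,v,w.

start (3,4,7) = (f(1,0),f(0,1),f(1,1))
replace slot 3: 2·(3+4) − 7 = 7 → (3,4,7)
replace slot 1: 2·(4+7) − 3 = 19 → (19,4,7)
replace slot 3: 2·(19+4) − 7 = 39 → (19,4,39)

19,4,39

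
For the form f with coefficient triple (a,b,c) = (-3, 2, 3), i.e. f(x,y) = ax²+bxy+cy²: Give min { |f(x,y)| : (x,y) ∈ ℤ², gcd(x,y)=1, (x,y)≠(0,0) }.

river: ρ → (3,4,-2)
river: ρ → (-2,4,3)
river: ρ → (3,2,-3)
river: ρ → (-3,4,2)
river: ρ → (2,4,-3)
river: ρ → (-3,2,3)
closes: descent 0, river 6
min |a| on river = 2

2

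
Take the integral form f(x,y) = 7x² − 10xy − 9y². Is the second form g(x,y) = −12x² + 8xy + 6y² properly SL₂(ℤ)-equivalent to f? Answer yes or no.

D₁ = 352, D₂ = 352
river cycle of f (length 6): (-9, 10, 7), (7, 18, -1), (-1, 18, 7), (7, 10, -9), (-9, 8, 8), (8, 8, -9)
river cycle of g (length 6): (6, 16, -4), (-4, 16, 6), (6, 8, -12), (-12, 16, 2), (2, 16, -12), (-12, 8, 6)
cycles differ ⇒ inequivalent

no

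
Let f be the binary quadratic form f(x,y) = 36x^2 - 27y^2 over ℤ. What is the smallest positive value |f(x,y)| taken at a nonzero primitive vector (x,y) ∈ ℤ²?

descent: ρ → (-27,54,9)  [lands on river]
river: ρ → (9,54,-27)
closes: descent 1, river 2
min |a| on river = 9

9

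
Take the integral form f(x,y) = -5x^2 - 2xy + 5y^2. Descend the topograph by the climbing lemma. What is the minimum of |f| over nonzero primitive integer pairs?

descent: ρ → (5,2,-5)  [lands on river]
river: ρ → (-5,8,2)
river: ρ → (2,8,-5)
river: ρ → (-5,2,5)
river: ρ → (5,8,-2)
river: ρ → (-2,8,5)
closes: descent 1, river 6
min |a| on river = 2

2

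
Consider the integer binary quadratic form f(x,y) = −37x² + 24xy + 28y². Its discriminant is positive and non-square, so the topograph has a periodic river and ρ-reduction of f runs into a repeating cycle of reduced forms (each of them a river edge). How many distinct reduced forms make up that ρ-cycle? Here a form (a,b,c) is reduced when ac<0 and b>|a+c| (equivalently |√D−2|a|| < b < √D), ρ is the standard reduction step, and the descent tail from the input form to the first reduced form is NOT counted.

D = 4720, ⌊√D⌋ = 68
river: ρ → (28,32,-33)
river: ρ → (-33,34,27)
river: ρ → (27,20,-40)
river: ρ → (-40,60,7)
river: ρ → (7,66,-13)
river: ρ → (-13,64,12)
river: ρ → (12,56,-33)
river: ρ → (-33,10,35)
river: ρ → (35,60,-8)
river: ρ → (-8,68,3)
river: ρ → (3,64,-52)
river: ρ → (-52,40,15)
river: ρ → (15,50,-37)
river: ρ → (-37,24,28)
ρ-cycle length = 14 (tail of 0 descent steps not counted)

14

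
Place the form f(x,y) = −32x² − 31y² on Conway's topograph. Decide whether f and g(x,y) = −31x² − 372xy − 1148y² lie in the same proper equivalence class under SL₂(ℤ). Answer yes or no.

D₁ = -3968, D₂ = -3968
f is negative-definite; reduce −f:
−f: flip: (32,0,31)→(31,0,32)
−f: reduced (well bottom): (31,0,32) with a≤c, −a<b≤a
flip sign back: reduced form of f is (-31,0,-32)
g is negative-definite; reduce −g:
−g: translate: b→0 (≡372 mod 62), so (31,372,1148)→(31,0,32)
−g: reduced (well bottom): (31,0,32) with a≤c, −a<b≤a
flip sign back: reduced form of g is (-31,0,-32)
reduced forms (-31, 0, -32) vs (-31, 0, -32) ⇒ equivalent

yes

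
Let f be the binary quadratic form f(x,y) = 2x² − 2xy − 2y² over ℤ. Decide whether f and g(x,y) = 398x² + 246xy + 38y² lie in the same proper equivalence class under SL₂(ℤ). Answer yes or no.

D₁ = 20, D₂ = 20
river cycle of f (length 2): (-2, 2, 2), (2, 2, -2)
river cycle of g (length 2): (2, 2, -2), (-2, 2, 2)
cycles coincide ⇒ equivalent

yes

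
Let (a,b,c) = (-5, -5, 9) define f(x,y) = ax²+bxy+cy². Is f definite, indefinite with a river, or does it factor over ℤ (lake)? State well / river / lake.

D = b²−4ac = (-5)² − 4·(-5)·9 = 205
D > 0 non-square ⇒ indefinite ⇒ periodic river

river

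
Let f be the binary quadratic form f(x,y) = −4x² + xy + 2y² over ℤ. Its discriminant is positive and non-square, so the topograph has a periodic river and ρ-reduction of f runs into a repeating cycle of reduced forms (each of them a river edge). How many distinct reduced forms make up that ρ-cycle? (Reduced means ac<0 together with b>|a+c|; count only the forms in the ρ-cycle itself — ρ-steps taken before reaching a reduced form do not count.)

D = 33, ⌊√D⌋ = 5
descent: ρ → (2,3,-3)  [lands on river]
river: ρ → (-3,3,2)
river: ρ → (2,5,-1)
river: ρ → (-1,5,2)
ρ-cycle length = 4 (tail of 1 descent step not counted)

4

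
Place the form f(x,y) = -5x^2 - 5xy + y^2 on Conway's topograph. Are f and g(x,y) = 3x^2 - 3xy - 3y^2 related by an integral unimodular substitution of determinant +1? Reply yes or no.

D₁ = 45, D₂ = 45
river cycle of f (length 2): (1, 5, -5), (-5, 5, 1)
river cycle of g (length 2): (-3, 3, 3), (3, 3, -3)
cycles differ ⇒ inequivalent

no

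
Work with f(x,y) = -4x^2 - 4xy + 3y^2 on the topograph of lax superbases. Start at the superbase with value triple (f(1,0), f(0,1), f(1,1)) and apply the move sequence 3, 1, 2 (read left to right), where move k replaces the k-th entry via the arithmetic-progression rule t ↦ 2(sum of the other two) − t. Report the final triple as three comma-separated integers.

start (-4,3,-5) = (f(1,0),f(0,1),f(1,1))
replace slot 3: 2·((-4)+3) − (-5) = 3 → (-4,3,3)
replace slot 1: 2·(3+3) − (-4) = 16 → (16,3,3)
replace slot 2: 2·(16+3) − 3 = 35 → (16,35,3)

16,35,3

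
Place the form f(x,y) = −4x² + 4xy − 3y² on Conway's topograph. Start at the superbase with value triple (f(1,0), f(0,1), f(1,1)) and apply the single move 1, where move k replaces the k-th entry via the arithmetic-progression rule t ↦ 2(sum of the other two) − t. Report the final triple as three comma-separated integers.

start (-4,-3,-3) = (f(1,0),f(0,1),f(1,1))
replace slot 1: 2·((-3)+(-3)) − (-4) = -8 → (-8,-3,-3)

-8,-3,-3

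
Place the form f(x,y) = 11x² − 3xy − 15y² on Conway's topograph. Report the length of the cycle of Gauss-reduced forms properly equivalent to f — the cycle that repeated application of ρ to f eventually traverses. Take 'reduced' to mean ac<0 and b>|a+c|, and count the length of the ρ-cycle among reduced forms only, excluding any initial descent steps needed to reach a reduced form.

D = 669, ⌊√D⌋ = 25
descent: ρ → (-15,3,11)
descent: ρ → (11,19,-7)  [lands on river]
river: ρ → (-7,23,5)
river: ρ → (5,17,-19)
river: ρ → (-19,21,3)
river: ρ → (3,21,-19)
river: ρ → (-19,17,5)
river: ρ → (5,23,-7)
river: ρ → (-7,19,11)
river: ρ → (11,25,-1)
river: ρ → (-1,25,11)
ρ-cycle length = 10 (tail of 2 descent steps not counted)

10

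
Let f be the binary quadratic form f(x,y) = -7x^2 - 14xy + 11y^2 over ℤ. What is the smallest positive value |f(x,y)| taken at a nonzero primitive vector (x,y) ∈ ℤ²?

descent: ρ → (11,14,-7)  [lands on river]
river: ρ → (-7,14,11)
river: ρ → (11,8,-10)
river: ρ → (-10,12,9)
river: ρ → (9,6,-13)
river: ρ → (-13,20,2)
river: ρ → (2,20,-13)
river: ρ → (-13,6,9)
river: ρ → (9,12,-10)
river: ρ → (-10,8,11)
closes: descent 1, river 10
min |a| on river = 2

2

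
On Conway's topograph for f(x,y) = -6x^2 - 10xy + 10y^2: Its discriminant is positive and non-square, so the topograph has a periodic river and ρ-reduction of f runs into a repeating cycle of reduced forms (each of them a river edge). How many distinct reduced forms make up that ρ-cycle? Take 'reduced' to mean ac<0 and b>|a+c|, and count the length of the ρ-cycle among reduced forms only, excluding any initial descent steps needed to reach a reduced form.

D = 340, ⌊√D⌋ = 18
descent: ρ → (10,10,-6)  [lands on river]
river: ρ → (-6,14,6)
river: ρ → (6,10,-10)
river: ρ → (-10,10,6)
river: ρ → (6,14,-6)
river: ρ → (-6,10,10)
ρ-cycle length = 6 (tail of 1 descent step not counted)

6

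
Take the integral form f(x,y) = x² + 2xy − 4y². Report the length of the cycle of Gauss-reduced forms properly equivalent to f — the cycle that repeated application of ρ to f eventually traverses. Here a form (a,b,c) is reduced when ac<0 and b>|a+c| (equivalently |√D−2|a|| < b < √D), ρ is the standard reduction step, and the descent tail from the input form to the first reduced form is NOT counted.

D = 20, ⌊√D⌋ = 4
descent: ρ → (-4,-2,1)
descent: ρ → (1,4,-1)  [lands on river]
river: ρ → (-1,4,1)
ρ-cycle length = 2 (tail of 2 descent steps not counted)

2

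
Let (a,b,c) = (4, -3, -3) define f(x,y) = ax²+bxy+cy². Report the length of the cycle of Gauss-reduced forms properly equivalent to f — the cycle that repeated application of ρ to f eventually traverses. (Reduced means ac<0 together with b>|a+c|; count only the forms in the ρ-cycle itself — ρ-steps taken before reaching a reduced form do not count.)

D = 57, ⌊√D⌋ = 7
descent: ρ → (-3,3,4)  [lands on river]
river: ρ → (4,5,-2)
river: ρ → (-2,7,1)
river: ρ → (1,7,-2)
river: ρ → (-2,5,4)
river: ρ → (4,3,-3)
ρ-cycle length = 6 (tail of 1 descent step not counted)

6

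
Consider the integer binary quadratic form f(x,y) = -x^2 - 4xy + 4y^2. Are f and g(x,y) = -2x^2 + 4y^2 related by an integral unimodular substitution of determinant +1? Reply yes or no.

D₁ = 32, D₂ = 32
river cycle of f (length 2): (4, 4, -1), (-1, 4, 4)
river cycle of g (length 2): (-2, 4, 2), (2, 4, -2)
cycles differ ⇒ inequivalent

no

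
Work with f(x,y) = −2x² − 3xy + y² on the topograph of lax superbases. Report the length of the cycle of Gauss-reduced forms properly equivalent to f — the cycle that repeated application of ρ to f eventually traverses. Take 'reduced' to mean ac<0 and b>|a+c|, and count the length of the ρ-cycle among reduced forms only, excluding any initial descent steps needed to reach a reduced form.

D = 17, ⌊√D⌋ = 4
descent: ρ → (1,3,-2)  [lands on river]
river: ρ → (-2,1,2)
river: ρ → (2,3,-1)
river: ρ → (-1,3,2)
river: ρ → (2,1,-2)
river: ρ → (-2,3,1)
ρ-cycle length = 6 (tail of 1 descent step not counted)

6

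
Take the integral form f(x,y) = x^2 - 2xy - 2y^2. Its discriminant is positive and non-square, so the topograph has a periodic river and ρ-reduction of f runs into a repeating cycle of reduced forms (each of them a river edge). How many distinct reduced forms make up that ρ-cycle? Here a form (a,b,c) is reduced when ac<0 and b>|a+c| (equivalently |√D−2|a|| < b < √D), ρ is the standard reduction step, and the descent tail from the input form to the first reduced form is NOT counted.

D = 12, ⌊√D⌋ = 3
descent: ρ → (-2,2,1)  [lands on river]
river: ρ → (1,2,-2)
ρ-cycle length = 2 (tail of 1 descent step not counted)

2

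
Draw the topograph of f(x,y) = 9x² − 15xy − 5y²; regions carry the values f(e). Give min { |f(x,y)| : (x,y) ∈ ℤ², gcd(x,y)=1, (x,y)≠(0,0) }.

descent: ρ → (-5,15,9)  [lands on river]
river: ρ → (9,3,-11)
river: ρ → (-11,19,1)
river: ρ → (1,19,-11)
river: ρ → (-11,3,9)
river: ρ → (9,15,-5)
closes: descent 1, river 6
min |a| on river = 1

1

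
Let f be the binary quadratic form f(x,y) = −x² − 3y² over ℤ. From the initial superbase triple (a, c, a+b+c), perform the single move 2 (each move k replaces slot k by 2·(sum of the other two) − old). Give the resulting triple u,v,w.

start (-1,-3,-4) = (f(1,0),f(0,1),f(1,1))
replace slot 2: 2·((-1)+(-4)) − (-3) = -7 → (-1,-7,-4)

-1,-7,-4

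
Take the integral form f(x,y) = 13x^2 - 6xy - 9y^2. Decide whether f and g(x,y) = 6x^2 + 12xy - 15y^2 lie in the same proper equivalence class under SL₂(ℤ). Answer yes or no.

D₁ = 504, D₂ = 504
river cycle of f (length 10): (-9, 6, 13), (13, 20, -2), (-2, 20, 13), (13, 6, -9), (-9, 12, 10), (10, 8, -11), (-11, 14, 7), (7, 14, -11), (-11, 8, 10), (10, 12, -9)
river cycle of g (length 4): (-15, 18, 3), (3, 18, -15), (-15, 12, 6), (6, 12, -15)
cycles differ ⇒ inequivalent

no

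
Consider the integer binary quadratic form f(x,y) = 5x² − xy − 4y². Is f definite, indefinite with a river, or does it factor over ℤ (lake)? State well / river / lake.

D = b²−4ac = (-1)² − 4·5·(-4) = 81
D = 9² is a perfect square ⇒ form factors over ℤ ⇒ lakes

lake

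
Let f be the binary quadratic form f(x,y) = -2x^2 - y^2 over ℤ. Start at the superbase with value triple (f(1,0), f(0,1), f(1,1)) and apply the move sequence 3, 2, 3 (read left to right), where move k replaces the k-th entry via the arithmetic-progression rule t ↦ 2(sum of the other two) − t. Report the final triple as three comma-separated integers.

start (-2,-1,-3) = (f(1,0),f(0,1),f(1,1))
replace slot 3: 2·((-2)+(-1)) − (-3) = -3 → (-2,-1,-3)
replace slot 2: 2·((-2)+(-3)) − (-1) = -9 → (-2,-9,-3)
replace slot 3: 2·((-2)+(-9)) − (-3) = -19 → (-2,-9,-19)

-2,-9,-19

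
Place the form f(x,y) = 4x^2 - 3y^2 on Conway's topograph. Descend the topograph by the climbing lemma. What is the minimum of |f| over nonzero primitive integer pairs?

descent: ρ → (-3,6,1)  [lands on river]
river: ρ → (1,6,-3)
closes: descent 1, river 2
min |a| on river = 1

1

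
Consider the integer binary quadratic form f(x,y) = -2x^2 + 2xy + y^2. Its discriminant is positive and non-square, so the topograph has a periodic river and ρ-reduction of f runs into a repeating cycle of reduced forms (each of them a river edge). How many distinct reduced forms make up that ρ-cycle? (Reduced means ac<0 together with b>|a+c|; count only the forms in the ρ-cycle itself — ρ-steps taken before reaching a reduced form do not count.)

D = 12, ⌊√D⌋ = 3
river: ρ → (1,2,-2)
river: ρ → (-2,2,1)
ρ-cycle length = 2 (tail of 0 descent steps not counted)

2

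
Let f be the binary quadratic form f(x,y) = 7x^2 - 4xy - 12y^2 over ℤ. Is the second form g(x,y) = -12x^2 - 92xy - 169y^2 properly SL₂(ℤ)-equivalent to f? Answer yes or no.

D₁ = 352, D₂ = 352
river cycle of f (length 6): (7, 10, -9), (-9, 8, 8), (8, 8, -9), (-9, 10, 7), (7, 18, -1), (-1, 18, 7)
river cycle of g (length 6): (7, 10, -9), (-9, 8, 8), (8, 8, -9), (-9, 10, 7), (7, 18, -1), (-1, 18, 7)
cycles coincide ⇒ equivalent

yes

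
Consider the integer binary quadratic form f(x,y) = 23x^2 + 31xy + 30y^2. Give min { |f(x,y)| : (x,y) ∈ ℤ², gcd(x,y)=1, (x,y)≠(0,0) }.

translate: b→-15 (≡31 mod 46), so (23,31,30)→(23,-15,22)
flip: (23,-15,22)→(22,15,23)
reduced (well bottom): (22,15,23) with a≤c, −a<b≤a
well minimum = a = 22

22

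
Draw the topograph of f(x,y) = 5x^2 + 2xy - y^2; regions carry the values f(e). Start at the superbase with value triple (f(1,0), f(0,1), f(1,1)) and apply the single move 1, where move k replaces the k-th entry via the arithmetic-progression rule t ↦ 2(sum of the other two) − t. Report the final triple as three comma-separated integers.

start (5,-1,6) = (f(1,0),f(0,1),f(1,1))
replace slot 1: 2·((-1)+6) − 5 = 5 → (5,-1,6)

5,-1,6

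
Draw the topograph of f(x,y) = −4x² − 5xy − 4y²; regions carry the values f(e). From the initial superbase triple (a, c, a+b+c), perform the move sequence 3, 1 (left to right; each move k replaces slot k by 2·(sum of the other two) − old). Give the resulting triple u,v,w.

start (-4,-4,-13) = (f(1,0),f(0,1),f(1,1))
replace slot 3: 2·((-4)+(-4)) − (-13) = -3 → (-4,-4,-3)
replace slot 1: 2·((-4)+(-3)) − (-4) = -10 → (-10,-4,-3)

-10,-4,-3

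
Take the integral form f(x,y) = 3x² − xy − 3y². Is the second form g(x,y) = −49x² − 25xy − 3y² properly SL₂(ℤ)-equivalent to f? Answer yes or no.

D₁ = 37, D₂ = 37
river cycle of f (length 6): (-3, 1, 3), (3, 5, -1), (-1, 5, 3), (3, 1, -3), (-3, 5, 1), (1, 5, -3)
river cycle of g (length 6): (-3, 1, 3), (3, 5, -1), (-1, 5, 3), (3, 1, -3), (-3, 5, 1), (1, 5, -3)
cycles coincide ⇒ equivalent

yes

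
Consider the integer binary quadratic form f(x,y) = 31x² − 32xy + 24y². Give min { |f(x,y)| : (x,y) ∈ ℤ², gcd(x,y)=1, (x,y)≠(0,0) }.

translate: b→30 (≡-32 mod 62), so (31,-32,24)→(31,30,23)
flip: (31,30,23)→(23,-30,31)
translate: b→16 (≡-30 mod 46), so (23,-30,31)→(23,16,24)
reduced (well bottom): (23,16,24) with a≤c, −a<b≤a
well minimum = a = 23

23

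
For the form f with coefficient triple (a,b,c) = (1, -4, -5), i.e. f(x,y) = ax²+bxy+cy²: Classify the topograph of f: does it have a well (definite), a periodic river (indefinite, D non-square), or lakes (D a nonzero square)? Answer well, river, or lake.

D = b²−4ac = (-4)² − 4·1·(-5) = 36
D = 6² is a perfect square ⇒ form factors over ℤ ⇒ lakes

lake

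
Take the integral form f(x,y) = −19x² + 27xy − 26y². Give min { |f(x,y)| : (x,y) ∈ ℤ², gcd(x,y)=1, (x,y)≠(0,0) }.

translate: b→11 (≡-27 mod 38), so (19,-27,26)→(19,11,18)
flip: (19,11,18)→(18,-11,19)
reduced (well bottom): (18,-11,19) with a≤c, −a<b≤a
well minimum |f| = |-18| = 18 (negative-definite)

18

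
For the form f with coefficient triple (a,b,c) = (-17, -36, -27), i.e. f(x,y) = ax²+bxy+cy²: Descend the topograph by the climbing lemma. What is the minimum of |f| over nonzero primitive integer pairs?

translate: b→2 (≡36 mod 34), so (17,36,27)→(17,2,8)
flip: (17,2,8)→(8,-2,17)
reduced (well bottom): (8,-2,17) with a≤c, −a<b≤a
well minimum |f| = |-8| = 8 (negative-definite)

8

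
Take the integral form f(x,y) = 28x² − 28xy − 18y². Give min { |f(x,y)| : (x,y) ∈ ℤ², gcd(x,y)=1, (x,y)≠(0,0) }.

descent: ρ → (-18,28,28)  [lands on river]
river: ρ → (28,28,-18)
river: ρ → (-18,44,12)
river: ρ → (12,52,-2)
river: ρ → (-2,52,12)
river: ρ → (12,44,-18)
closes: descent 1, river 6
min |a| on river = 2

2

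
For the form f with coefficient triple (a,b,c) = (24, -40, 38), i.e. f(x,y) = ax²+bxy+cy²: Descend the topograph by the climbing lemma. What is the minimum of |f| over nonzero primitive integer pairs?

translate: b→8 (≡-40 mod 48), so (24,-40,38)→(24,8,22)
flip: (24,8,22)→(22,-8,24)
reduced (well bottom): (22,-8,24) with a≤c, −a<b≤a
well minimum = a = 22

22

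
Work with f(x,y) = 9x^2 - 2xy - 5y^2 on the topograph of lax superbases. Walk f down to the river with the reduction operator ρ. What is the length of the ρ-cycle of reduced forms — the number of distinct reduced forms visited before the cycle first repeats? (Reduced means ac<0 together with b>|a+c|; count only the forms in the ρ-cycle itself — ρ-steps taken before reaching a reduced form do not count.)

D = 184, ⌊√D⌋ = 13
descent: ρ → (-5,12,2)  [lands on river]
river: ρ → (2,12,-5)
river: ρ → (-5,8,6)
river: ρ → (6,4,-7)
river: ρ → (-7,10,3)
river: ρ → (3,8,-10)
river: ρ → (-10,12,1)
river: ρ → (1,12,-10)
river: ρ → (-10,8,3)
river: ρ → (3,10,-7)
river: ρ → (-7,4,6)
river: ρ → (6,8,-5)
ρ-cycle length = 12 (tail of 1 descent step not counted)

12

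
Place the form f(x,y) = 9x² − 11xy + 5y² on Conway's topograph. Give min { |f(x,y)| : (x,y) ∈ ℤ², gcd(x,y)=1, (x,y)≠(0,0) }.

translate: b→7 (≡-11 mod 18), so (9,-11,5)→(9,7,3)
flip: (9,7,3)→(3,-7,9)
translate: b→-1 (≡-7 mod 6), so (3,-7,9)→(3,-1,5)
reduced (well bottom): (3,-1,5) with a≤c, −a<b≤a
well minimum = a = 3

3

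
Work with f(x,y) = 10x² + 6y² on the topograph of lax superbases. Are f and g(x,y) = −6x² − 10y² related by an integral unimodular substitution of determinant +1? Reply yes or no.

D₁ = -240, D₂ = -240
f: flip: (10,0,6)→(6,0,10)
f: reduced (well bottom): (6,0,10) with a≤c, −a<b≤a
g is negative-definite; reduce −g:
−g: reduced (well bottom): (6,0,10) with a≤c, −a<b≤a
flip sign back: reduced form of g is (-6,0,-10)
reduced forms (6, 0, 10) vs (-6, 0, -10) ⇒ inequivalent

no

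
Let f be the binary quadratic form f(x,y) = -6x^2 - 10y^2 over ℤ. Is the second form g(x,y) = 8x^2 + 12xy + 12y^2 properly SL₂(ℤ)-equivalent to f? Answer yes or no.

D₁ = -240, D₂ = -240
f is negative-definite; reduce −f:
−f: reduced (well bottom): (6,0,10) with a≤c, −a<b≤a
flip sign back: reduced form of f is (-6,0,-10)
g: translate: b→-4 (≡12 mod 16), so (8,12,12)→(8,-4,8)
g: flip: (8,-4,8)→(8,4,8)
g: reduced (well bottom): (8,4,8) with a≤c, −a<b≤a
reduced forms (-6, 0, -10) vs (8, 4, 8) ⇒ inequivalent

no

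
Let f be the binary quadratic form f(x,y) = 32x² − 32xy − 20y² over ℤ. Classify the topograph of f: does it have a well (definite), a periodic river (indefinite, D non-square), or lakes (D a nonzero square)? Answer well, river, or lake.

D = b²−4ac = (-32)² − 4·32·(-20) = 3584
D > 0 non-square ⇒ indefinite ⇒ periodic river

river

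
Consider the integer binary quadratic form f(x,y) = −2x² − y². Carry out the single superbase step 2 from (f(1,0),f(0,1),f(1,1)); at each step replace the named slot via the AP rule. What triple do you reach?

start (-2,-1,-3) = (f(1,0),f(0,1),f(1,1))
replace slot 2: 2·((-2)+(-3)) − (-1) = -9 → (-2,-9,-3)

-2,-9,-3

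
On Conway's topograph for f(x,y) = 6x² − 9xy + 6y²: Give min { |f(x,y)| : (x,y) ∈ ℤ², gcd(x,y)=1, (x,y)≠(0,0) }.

translate: b→3 (≡-9 mod 12), so (6,-9,6)→(6,3,3)
flip: (6,3,3)→(3,-3,6)
translate: b→3 (≡-3 mod 6), so (3,-3,6)→(3,3,6)
reduced (well bottom): (3,3,6) with a≤c, −a<b≤a
well minimum = a = 3

3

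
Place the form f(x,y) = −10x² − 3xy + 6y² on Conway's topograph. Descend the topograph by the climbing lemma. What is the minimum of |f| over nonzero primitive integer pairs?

descent: ρ → (6,15,-1)  [lands on river]
river: ρ → (-1,15,6)
river: ρ → (6,9,-7)
river: ρ → (-7,5,8)
river: ρ → (8,11,-4)
river: ρ → (-4,13,5)
river: ρ → (5,7,-10)
river: ρ → (-10,13,2)
river: ρ → (2,15,-3)
river: ρ → (-3,15,2)
river: ρ → (2,13,-10)
river: ρ → (-10,7,5)
river: ρ → (5,13,-4)
river: ρ → (-4,11,8)
river: ρ → (8,5,-7)
river: ρ → (-7,9,6)
closes: descent 1, river 16
min |a| on river = 1

1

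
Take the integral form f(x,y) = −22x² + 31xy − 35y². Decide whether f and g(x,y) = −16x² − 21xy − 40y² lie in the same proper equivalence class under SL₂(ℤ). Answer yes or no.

D₁ = -2119, D₂ = -2119
f is negative-definite; reduce −f:
−f: translate: b→13 (≡-31 mod 44), so (22,-31,35)→(22,13,26)
−f: reduced (well bottom): (22,13,26) with a≤c, −a<b≤a
flip sign back: reduced form of f is (-22,-13,-26)
g is negative-definite; reduce −g:
−g: translate: b→-11 (≡21 mod 32), so (16,21,40)→(16,-11,35)
−g: reduced (well bottom): (16,-11,35) with a≤c, −a<b≤a
flip sign back: reduced form of g is (-16,11,-35)
reduced forms (-22, -13, -26) vs (-16, 11, -35) ⇒ inequivalent

no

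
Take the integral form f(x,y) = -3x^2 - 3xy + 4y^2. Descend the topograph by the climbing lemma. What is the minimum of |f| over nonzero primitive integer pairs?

descent: ρ → (4,3,-3)  [lands on river]
river: ρ → (-3,3,4)
river: ρ → (4,5,-2)
river: ρ → (-2,7,1)
river: ρ → (1,7,-2)
river: ρ → (-2,5,4)
closes: descent 1, river 6
min |a| on river = 1

1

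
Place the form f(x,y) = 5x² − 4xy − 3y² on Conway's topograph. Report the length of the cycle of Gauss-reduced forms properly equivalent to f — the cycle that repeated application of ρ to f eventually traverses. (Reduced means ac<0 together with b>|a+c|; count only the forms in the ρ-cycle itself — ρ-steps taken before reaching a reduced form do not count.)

D = 76, ⌊√D⌋ = 8
descent: ρ → (-3,4,5)  [lands on river]
river: ρ → (5,6,-2)
river: ρ → (-2,6,5)
river: ρ → (5,4,-3)
river: ρ → (-3,8,1)
river: ρ → (1,8,-3)
ρ-cycle length = 6 (tail of 1 descent step not counted)

6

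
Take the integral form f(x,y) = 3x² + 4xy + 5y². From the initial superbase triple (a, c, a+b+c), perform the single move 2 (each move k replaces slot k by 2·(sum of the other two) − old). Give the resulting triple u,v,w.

start (3,5,12) = (f(1,0),f(0,1),f(1,1))
replace slot 2: 2·(3+12) − 5 = 25 → (3,25,12)

3,25,12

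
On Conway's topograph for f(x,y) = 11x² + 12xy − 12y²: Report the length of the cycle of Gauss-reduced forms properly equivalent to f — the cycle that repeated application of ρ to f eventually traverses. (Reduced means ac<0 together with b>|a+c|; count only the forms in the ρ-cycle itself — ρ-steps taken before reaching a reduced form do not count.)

D = 672, ⌊√D⌋ = 25
river: ρ → (-12,12,11)
river: ρ → (11,10,-13)
river: ρ → (-13,16,8)
river: ρ → (8,16,-13)
river: ρ → (-13,10,11)
river: ρ → (11,12,-12)
ρ-cycle length = 6 (tail of 0 descent steps not counted)

6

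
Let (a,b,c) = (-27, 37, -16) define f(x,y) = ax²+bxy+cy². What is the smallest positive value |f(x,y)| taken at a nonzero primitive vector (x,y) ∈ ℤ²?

translate: b→17 (≡-37 mod 54), so (27,-37,16)→(27,17,6)
flip: (27,17,6)→(6,-17,27)
translate: b→-5 (≡-17 mod 12), so (6,-17,27)→(6,-5,16)
reduced (well bottom): (6,-5,16) with a≤c, −a<b≤a
well minimum |f| = |-6| = 6 (negative-definite)

6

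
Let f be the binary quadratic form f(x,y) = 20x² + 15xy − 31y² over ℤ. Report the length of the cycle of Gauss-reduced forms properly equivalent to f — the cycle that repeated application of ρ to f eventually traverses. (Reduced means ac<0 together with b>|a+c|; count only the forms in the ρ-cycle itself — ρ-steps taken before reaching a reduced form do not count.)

D = 2705, ⌊√D⌋ = 52
river: ρ → (-31,47,4)
river: ρ → (4,49,-19)
river: ρ → (-19,27,26)
river: ρ → (26,25,-20)
river: ρ → (-20,15,31)
river: ρ → (31,47,-4)
river: ρ → (-4,49,19)
river: ρ → (19,27,-26)
river: ρ → (-26,25,20)
river: ρ → (20,15,-31)
ρ-cycle length = 10 (tail of 0 descent steps not counted)

10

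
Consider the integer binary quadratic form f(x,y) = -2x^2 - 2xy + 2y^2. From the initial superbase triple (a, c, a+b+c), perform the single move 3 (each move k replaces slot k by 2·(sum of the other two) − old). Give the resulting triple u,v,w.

start (-2,2,-2) = (f(1,0),f(0,1),f(1,1))
replace slot 3: 2·((-2)+2) − (-2) = 2 → (-2,2,2)

-2,2,2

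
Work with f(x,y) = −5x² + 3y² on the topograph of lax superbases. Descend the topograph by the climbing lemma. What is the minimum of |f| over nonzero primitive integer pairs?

descent: ρ → (3,6,-2)  [lands on river]
river: ρ → (-2,6,3)
closes: descent 1, river 2
min |a| on river = 2

2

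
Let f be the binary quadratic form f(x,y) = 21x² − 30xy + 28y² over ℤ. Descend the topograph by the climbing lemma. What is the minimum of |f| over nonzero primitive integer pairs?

translate: b→12 (≡-30 mod 42), so (21,-30,28)→(21,12,19)
flip: (21,12,19)→(19,-12,21)
reduced (well bottom): (19,-12,21) with a≤c, −a<b≤a
well minimum = a = 19

19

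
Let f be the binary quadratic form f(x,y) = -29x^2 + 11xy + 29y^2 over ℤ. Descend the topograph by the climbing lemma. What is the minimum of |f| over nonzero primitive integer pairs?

river: ρ → (29,47,-11)
river: ρ → (-11,41,41)
river: ρ → (41,41,-11)
river: ρ → (-11,47,29)
river: ρ → (29,11,-29)
river: ρ → (-29,47,11)
river: ρ → (11,41,-41)
river: ρ → (-41,41,11)
river: ρ → (11,47,-29)
river: ρ → (-29,11,29)
closes: descent 0, river 10
min |a| on river = 11

11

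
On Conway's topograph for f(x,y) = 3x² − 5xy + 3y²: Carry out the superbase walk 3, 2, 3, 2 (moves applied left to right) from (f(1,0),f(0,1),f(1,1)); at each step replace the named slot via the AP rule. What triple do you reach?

start (3,3,1) = (f(1,0),f(0,1),f(1,1))
replace slot 3: 2·(3+3) − 1 = 11 → (3,3,11)
replace slot 2: 2·(3+11) − 3 = 25 → (3,25,11)
replace slot 3: 2·(3+25) − 11 = 45 → (3,25,45)
replace slot 2: 2·(3+45) − 25 = 71 → (3,71,45)

3,71,45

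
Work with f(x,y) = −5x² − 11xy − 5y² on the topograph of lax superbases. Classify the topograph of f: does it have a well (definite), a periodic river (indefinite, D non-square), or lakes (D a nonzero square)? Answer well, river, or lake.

D = b²−4ac = (-11)² − 4·(-5)·(-5) = 21
D > 0 non-square ⇒ indefinite ⇒ periodic river

river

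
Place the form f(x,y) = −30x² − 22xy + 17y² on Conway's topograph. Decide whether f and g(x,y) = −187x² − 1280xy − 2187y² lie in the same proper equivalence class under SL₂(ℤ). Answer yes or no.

D₁ = 2524, D₂ = 2524
river cycle of f (length 48): (17, 22, -30), (-30, 38, 9), (9, 34, -38), (-38, 42, 5), (5, 48, -11), (-11, 40, 21), (21, 44, -7), (-7, 40, 33), (33, 26, -14), (-14, 30, 29), … (38 more)
river cycle of g (length 48): (-30, 38, 9), (9, 34, -38), (-38, 42, 5), (5, 48, -11), (-11, 40, 21), (21, 44, -7), (-7, 40, 33), (33, 26, -14), (-14, 30, 29), (29, 28, -15), … (38 more)
cycles coincide ⇒ equivalent

yes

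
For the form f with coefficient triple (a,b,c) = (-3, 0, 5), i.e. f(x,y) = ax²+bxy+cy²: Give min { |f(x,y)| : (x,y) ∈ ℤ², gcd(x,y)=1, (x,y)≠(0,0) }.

descent: ρ → (5,0,-3)
descent: ρ → (-3,6,2)  [lands on river]
river: ρ → (2,6,-3)
closes: descent 2, river 2
min |a| on river = 2

2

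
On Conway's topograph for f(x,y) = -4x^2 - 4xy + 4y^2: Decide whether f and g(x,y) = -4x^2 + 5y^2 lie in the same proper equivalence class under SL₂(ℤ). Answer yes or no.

D₁ = 80, D₂ = 80
river cycle of f (length 2): (4, 4, -4), (-4, 4, 4)
river cycle of g (length 2): (-4, 8, 1), (1, 8, -4)
cycles differ ⇒ inequivalent

no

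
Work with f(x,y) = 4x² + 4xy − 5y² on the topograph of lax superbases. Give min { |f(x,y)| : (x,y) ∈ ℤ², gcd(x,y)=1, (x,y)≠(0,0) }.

river: ρ → (-5,6,3)
river: ρ → (3,6,-5)
river: ρ → (-5,4,4)
river: ρ → (4,4,-5)
closes: descent 0, river 4
min |a| on river = 3

3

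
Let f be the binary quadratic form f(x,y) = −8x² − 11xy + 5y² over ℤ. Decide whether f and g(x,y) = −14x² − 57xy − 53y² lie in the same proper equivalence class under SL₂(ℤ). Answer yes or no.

D₁ = 281, D₂ = 281
river cycle of f (length 30): (5, 11, -8), (-8, 5, 8), (8, 11, -5), (-5, 9, 10), (10, 11, -4), (-4, 13, 7), (7, 15, -2), (-2, 13, 14), (14, 15, -1), (-1, 15, 14), … (20 more)
river cycle of g (length 30): (-10, 9, 5), (5, 11, -8), (-8, 5, 8), (8, 11, -5), (-5, 9, 10), (10, 11, -4), (-4, 13, 7), (7, 15, -2), (-2, 13, 14), (14, 15, -1), … (20 more)
cycles coincide ⇒ equivalent

yes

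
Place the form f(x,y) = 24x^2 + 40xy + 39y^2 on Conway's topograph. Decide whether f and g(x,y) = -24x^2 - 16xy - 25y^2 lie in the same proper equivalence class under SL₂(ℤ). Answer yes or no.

D₁ = -2144, D₂ = -2144
f: translate: b→-8 (≡40 mod 48), so (24,40,39)→(24,-8,23)
f: flip: (24,-8,23)→(23,8,24)
f: reduced (well bottom): (23,8,24) with a≤c, −a<b≤a
g is negative-definite; reduce −g:
−g: reduced (well bottom): (24,16,25) with a≤c, −a<b≤a
flip sign back: reduced form of g is (-24,-16,-25)
reduced forms (23, 8, 24) vs (-24, -16, -25) ⇒ inequivalent

no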